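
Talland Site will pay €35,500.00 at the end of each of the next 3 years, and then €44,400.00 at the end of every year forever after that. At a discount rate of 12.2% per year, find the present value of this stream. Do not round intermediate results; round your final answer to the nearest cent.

€342631.38

PV of 3-year annuity: €35,500.00 × [1 − (1+0.122)^−3] / 0.122 = 84972.82410
Perpetuity value at year 3: €44,400.00 / 0.122 = 363934.42623
PV of perpetuity: 363934.42623 / (1+0.122)^3 = 257658.55608
Total PV = 84972.82410 + 257658.55608 = 342631.38019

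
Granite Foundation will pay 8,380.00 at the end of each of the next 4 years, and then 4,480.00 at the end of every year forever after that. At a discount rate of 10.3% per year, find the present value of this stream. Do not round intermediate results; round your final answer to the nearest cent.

PV of 4-year annuity: 8,380.00 × [1 − (1+0.103)^−4] / 0.103 = 26391.88036
Perpetuity value at year 4: 4,480.00 / 0.103 = 43495.14563
PV of perpetuity: 43495.14563 / (1+0.103)^4 = 29385.88262
Total PV = 26391.88036 + 29385.88262 = 55777.76298

55777.76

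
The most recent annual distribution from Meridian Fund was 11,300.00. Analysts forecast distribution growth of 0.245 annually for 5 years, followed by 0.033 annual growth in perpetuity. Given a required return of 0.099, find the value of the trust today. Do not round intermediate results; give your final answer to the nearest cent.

D_1 = 14068.50000
D_2 = 17515.28250
D_3 = 21806.52671
D_4 = 27149.12576
D_5 = 33800.66157
Terminal value at year 5: TV = D_5×(1+g_2)/(r−g_2) = 34916.08340/0.066 = 529031.56666
P_0 = D_1/(1+r)^1 + D_2/(1+r)^2 + D_3/(1+r)^3 + D_4/(1+r)^4 + D_5/(1+r)^5 + TV/(1+r)^5
    = 12801.18289 + 14501.79500 + 16428.33009 + 18610.80161 + 21083.21019 + 329984.18375 = 413409.50353

413409.50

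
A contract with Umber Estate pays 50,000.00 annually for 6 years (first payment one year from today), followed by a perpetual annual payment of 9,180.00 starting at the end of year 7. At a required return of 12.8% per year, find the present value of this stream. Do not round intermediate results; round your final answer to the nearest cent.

PV of 6-year annuity: 50,000.00 × [1 − (1+0.128)^−6] / 0.128 = 200995.70222
Perpetuity value at year 6: 9,180.00 / 0.128 = 71718.75000
PV of perpetuity: 71718.75000 / (1+0.128)^6 = 34815.93907
Total PV = 200995.70222 + 34815.93907 = 235811.64129

235811.64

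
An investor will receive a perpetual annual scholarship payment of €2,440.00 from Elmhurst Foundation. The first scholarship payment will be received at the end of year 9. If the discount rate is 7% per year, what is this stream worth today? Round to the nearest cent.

€20287.17

Value at end of year 8: C / r = €2,440.00 / 0.07 = €34,857.1429
Discount to today: PV = €34,857.1429 / (1 + 0.07)^8 = €34,857.1429 / 1.718186 = €20,287.17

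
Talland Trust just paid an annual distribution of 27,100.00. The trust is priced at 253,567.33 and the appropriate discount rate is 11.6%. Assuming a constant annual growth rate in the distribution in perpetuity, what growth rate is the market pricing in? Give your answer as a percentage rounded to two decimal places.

P = D₀(1+g)/(r−g) ⇒ P(r−g) = D₀(1+g) ⇒ g(P+D₀) = P·r − D₀
g = (P·r − D₀)/(P + D₀) = (253,567.33×0.116 − 27,100.00) / (253,567.33 + 27,100.00) = 0.008244

0.82%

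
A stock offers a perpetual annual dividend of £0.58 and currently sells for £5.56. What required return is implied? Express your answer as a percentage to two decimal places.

10.43%

P = C/r ⇒ r = C/P = £0.58/£5.56 = 0.104317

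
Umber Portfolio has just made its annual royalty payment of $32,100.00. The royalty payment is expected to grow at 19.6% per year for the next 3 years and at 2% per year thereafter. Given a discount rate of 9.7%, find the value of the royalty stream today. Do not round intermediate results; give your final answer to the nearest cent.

$665797.09

D_1 = 38391.60000
D_2 = 45916.35360
D_3 = 54915.95891
Terminal value at year 3: TV = D_3×(1+g_2)/(r−g_2) = 56014.27808/0.077 = 727458.15693
P_0 = D_1/(1+r)^1 + D_2/(1+r)^2 + D_3/(1+r)^3 + TV/(1+r)^3
    = 34996.90064 + 38155.23534 + 41598.59750 + 551046.35654 = 665797.09002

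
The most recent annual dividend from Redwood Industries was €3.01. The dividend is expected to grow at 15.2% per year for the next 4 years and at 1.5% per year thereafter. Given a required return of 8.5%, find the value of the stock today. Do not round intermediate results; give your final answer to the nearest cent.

€69.48

D_1 = 3.46752
D_2 = 3.99458
D_3 = 4.60176
D_4 = 5.30123
Terminal value at year 4: TV = D_4×(1+g_2)/(r−g_2) = 5.38075/0.07 = 76.86779
P_0 = D_1/(1+r)^1 + D_2/(1+r)^2 + D_3/(1+r)^3 + D_4/(1+r)^4 + TV/(1+r)^4
    = 3.19587 + 3.39322 + 3.60275 + 3.82523 + 55.46582 = 69.48290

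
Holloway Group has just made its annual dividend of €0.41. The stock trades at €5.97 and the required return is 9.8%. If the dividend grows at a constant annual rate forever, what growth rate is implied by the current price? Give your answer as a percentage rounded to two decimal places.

2.74%

P = D₀(1+g)/(r−g) ⇒ P(r−g) = D₀(1+g) ⇒ g(P+D₀) = P·r − D₀
g = (P·r − D₀)/(P + D₀) = (€5.97×0.098 − €0.41) / (€5.97 + €0.41) = 0.027439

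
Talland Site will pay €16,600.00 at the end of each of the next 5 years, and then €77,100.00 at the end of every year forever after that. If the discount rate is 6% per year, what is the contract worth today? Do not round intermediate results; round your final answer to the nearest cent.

€1030151.99

PV of 5-year annuity: €16,600.00 × [1 − (1+0.06)^−5] / 0.06 = 69925.23884
Perpetuity value at year 5: €77,100.00 / 0.06 = 1285000.00000
PV of perpetuity: 1285000.00000 / (1+0.06)^5 = 960226.75213
Total PV = 69925.23884 + 960226.75213 = 1030151.99097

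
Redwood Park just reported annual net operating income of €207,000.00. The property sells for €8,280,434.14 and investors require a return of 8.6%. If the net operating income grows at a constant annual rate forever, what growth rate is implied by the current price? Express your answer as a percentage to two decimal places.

P = D₀(1+g)/(r−g) ⇒ P(r−g) = D₀(1+g) ⇒ g(P+D₀) = P·r − D₀
g = (P·r − D₀)/(P + D₀) = (€8,280,434.14×0.086 − €207,000.00) / (€8,280,434.14 + €207,000.00) = 0.059514

5.95%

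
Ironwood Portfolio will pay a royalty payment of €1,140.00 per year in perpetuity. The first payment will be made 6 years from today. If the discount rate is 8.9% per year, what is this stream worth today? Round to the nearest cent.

Value at end of year 5: C / r = €1,140.00 / 0.089 = €12,808.9888
Discount to today: PV = €12,808.9888 / (1 + 0.089)^5 = €12,808.9888 / 1.531579 = €8,363.26

€8363.26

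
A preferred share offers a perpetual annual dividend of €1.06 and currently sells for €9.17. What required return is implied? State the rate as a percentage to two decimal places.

P = C/r ⇒ r = C/P = €1.06/€9.17 = 0.115594

11.56%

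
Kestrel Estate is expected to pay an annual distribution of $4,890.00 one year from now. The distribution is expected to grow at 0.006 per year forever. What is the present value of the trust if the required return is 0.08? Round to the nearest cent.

$66081.08

Growing perpetuity: P = D₁ / (r − g) = $4,890.0000 / (0.08 − 0.006) = $66,081.08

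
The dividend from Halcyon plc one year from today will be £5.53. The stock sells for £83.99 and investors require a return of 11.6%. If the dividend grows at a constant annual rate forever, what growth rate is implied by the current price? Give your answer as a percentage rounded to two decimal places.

P = D₁/(r−g) ⇒ g = r − D₁/P = 0.116 − £5.53/£83.99 = 0.050159

5.02%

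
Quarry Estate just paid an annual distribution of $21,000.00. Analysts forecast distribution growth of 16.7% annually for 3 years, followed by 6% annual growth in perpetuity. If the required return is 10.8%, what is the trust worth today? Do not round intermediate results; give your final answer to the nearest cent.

D_1 = 24507.00000
D_2 = 28599.66900
D_3 = 33375.81372
Terminal value at year 3: TV = D_3×(1+g_2)/(r−g_2) = 35378.36255/0.048 = 737049.21972
P_0 = D_1/(1+r)^1 + D_2/(1+r)^2 + D_3/(1+r)^3 + TV/(1+r)^3
    = 22118.23105 + 23296.00689 + 24536.49823 + 541847.66923 = 611798.40540

$611798.41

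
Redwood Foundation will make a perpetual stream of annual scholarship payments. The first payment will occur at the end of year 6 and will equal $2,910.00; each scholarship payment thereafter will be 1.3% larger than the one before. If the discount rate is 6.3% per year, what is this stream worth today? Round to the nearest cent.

$42880.19

Value at end of year 5: C₁ / (r − g) = $2,910.00 / (0.063 − 0.013) = $58,200.0000
Discount to today: PV = $58,200.0000 / (1 + 0.063)^5 = $58,200.0000 / 1.357270 = $42,880.19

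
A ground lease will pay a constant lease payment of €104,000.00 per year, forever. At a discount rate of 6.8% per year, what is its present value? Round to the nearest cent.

€1529411.76

Level perpetuity: PV = C / r = €104,000.00 / 0.068 = €1,529,411.76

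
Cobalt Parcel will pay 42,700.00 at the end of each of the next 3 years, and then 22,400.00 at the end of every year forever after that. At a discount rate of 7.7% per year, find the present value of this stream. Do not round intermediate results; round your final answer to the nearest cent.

PV of 3-year annuity: 42,700.00 × [1 − (1+0.077)^−3] / 0.077 = 110640.45132
Perpetuity value at year 3: 22,400.00 / 0.077 = 290909.09091
PV of perpetuity: 290909.09091 / (1+0.077)^3 = 232868.19841
Total PV = 110640.45132 + 232868.19841 = 343508.64973

343508.65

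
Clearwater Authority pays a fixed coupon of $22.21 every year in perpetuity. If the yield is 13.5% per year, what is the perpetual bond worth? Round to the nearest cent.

Level perpetuity: PV = C / r = $22.21 / 0.135 = $164.52

$164.52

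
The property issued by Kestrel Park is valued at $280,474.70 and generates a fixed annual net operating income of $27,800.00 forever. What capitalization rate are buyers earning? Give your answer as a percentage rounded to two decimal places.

9.91%

P = C/r ⇒ r = C/P = $27,800.00/$280,474.70 = 0.099118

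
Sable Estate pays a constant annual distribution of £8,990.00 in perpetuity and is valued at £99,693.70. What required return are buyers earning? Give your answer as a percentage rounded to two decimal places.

9.02%

P = C/r ⇒ r = C/P = £8,990.00/£99,693.70 = 0.090176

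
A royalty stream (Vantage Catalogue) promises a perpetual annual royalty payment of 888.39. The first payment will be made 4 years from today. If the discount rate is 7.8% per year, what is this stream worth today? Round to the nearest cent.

Value at end of year 3: C / r = 888.39 / 0.078 = 11,389.6154
Discount to today: PV = 11,389.6154 / (1 + 0.078)^3 = 11,389.6154 / 1.252727 = 9,091.86

9091.86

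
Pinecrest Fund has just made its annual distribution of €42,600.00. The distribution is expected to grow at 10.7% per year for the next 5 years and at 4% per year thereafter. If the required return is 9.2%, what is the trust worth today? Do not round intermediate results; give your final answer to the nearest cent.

D_1 = 47158.20000
D_2 = 52204.12740
D_3 = 57789.96903
D_4 = 63973.49572
D_5 = 70818.65976
Terminal value at year 5: TV = D_5×(1+g_2)/(r−g_2) = 73651.40615/0.052 = 1416373.19520
P_0 = D_1/(1+r)^1 + D_2/(1+r)^2 + D_3/(1+r)^3 + D_4/(1+r)^4 + D_5/(1+r)^5 + TV/(1+r)^5
    = 43185.16484 + 43778.36765 + 44379.71885 + 44989.33038 + 45607.31568 + 912146.31366 = 1134086.21105

€1134086.21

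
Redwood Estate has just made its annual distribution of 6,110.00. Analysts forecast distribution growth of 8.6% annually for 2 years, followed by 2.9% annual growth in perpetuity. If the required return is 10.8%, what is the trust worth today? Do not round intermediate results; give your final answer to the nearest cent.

88314.11

D_1 = 6635.46000
D_2 = 7206.10956
Terminal value at year 2: TV = D_2×(1+g_2)/(r−g_2) = 7415.08674/0.079 = 93861.85743
P_0 = D_1/(1+r)^1 + D_2/(1+r)^2 + TV/(1+r)^2
    = 5988.68231 + 5869.77346 + 76455.65679 = 88314.11255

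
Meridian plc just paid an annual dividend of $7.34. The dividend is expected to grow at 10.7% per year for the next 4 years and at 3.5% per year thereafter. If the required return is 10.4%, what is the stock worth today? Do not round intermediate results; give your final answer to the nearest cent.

$140.86

D_1 = 8.12538
D_2 = 8.99480
D_3 = 9.95724
D_4 = 11.02266
Terminal value at year 4: TV = D_4×(1+g_2)/(r−g_2) = 11.40846/0.069 = 165.33995
P_0 = D_1/(1+r)^1 + D_2/(1+r)^2 + D_3/(1+r)^3 + D_4/(1+r)^4 + TV/(1+r)^4
    = 7.35995 + 7.37995 + 7.40000 + 7.42011 + 111.30163 = 140.86163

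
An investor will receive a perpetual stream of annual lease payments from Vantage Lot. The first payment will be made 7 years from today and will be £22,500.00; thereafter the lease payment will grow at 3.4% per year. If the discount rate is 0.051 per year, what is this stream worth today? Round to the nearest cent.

Value at end of year 6: C₁ / (r − g) = £22,500.00 / (0.051 − 0.034) = £1,323,529.4118
Discount to today: PV = £1,323,529.4118 / (1 + 0.051)^6 = £1,323,529.4118 / 1.347772 = £982,013.14

£982013.14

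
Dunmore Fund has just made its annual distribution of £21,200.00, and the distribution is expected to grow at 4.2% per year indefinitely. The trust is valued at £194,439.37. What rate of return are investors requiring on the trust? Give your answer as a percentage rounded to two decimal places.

D₁ = £21,200.00 × 1.042 = £22,090.4000
P = D₁/(r − g) ⇒ r = D₁/P + g = £22,090.4000/£194,439.37 + 0.042 = 0.113611 + 0.042 = 0.155611

15.56%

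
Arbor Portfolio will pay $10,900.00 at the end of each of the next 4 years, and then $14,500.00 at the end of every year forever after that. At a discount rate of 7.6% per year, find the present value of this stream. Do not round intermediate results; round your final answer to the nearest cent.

$178758.88

PV of 4-year annuity: $10,900.00 × [1 − (1+0.076)^−4] / 0.076 = 36425.96954
Perpetuity value at year 4: $14,500.00 / 0.076 = 190789.47368
PV of perpetuity: 190789.47368 / (1+0.076)^4 = 142332.90870
Total PV = 36425.96954 + 142332.90870 = 178758.87824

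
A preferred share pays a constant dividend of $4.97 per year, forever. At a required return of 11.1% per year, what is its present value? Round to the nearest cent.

Level perpetuity: PV = C / r = $4.97 / 0.111 = $44.77

$44.77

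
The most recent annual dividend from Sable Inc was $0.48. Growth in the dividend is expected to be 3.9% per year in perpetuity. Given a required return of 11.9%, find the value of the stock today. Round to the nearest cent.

$6.23

D₁ = D₀ × (1 + g) = $0.48 × 1.039 = $0.4987
Growing perpetuity: P = D₁ / (r − g) = $0.4987 / (0.119 − 0.039) = $6.23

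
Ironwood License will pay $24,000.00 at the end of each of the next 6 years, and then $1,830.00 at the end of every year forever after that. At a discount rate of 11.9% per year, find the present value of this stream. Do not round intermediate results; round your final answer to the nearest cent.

$106786.79

PV of 6-year annuity: $24,000.00 × [1 − (1+0.119)^−6] / 0.119 = 98953.87195
Perpetuity value at year 6: $1,830.00 / 0.119 = 15378.15126
PV of perpetuity: 15378.15126 / (1+0.119)^6 = 7832.91852
Total PV = 98953.87195 + 7832.91852 = 106786.79047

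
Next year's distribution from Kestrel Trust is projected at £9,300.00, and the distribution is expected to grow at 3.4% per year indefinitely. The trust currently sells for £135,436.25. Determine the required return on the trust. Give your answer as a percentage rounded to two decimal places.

P = D₁/(r − g) ⇒ r = D₁/P + g = £9,300.0000/£135,436.25 + 0.034 = 0.068667 + 0.034 = 0.102667

10.27%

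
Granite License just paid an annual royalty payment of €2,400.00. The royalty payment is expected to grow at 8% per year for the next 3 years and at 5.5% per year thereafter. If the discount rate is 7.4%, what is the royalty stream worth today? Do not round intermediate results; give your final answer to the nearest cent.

€142789.87

D_1 = 2592.00000
D_2 = 2799.36000
D_3 = 3023.30880
Terminal value at year 3: TV = D_3×(1+g_2)/(r−g_2) = 3189.59078/0.019 = 167873.19916
P_0 = D_1/(1+r)^1 + D_2/(1+r)^2 + D_3/(1+r)^3 + TV/(1+r)^3
    = 2413.40782 + 2426.89055 + 2440.44859 + 135509.11931 = 142789.86627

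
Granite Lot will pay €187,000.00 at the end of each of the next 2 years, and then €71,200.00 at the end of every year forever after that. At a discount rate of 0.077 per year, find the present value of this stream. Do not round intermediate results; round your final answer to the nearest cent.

PV of 2-year annuity: €187,000.00 × [1 − (1+0.077)^−2] / 0.077 = 334847.21910
Perpetuity value at year 2: €71,200.00 / 0.077 = 924675.32468
PV of perpetuity: 924675.32468 / (1+0.077)^2 = 797182.69366
Total PV = 334847.21910 + 797182.69366 = 1132029.91276

€1132029.91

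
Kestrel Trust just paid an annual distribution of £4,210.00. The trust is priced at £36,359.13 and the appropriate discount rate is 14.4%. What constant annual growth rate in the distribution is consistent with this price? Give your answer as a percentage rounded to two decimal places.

2.53%

P = D₀(1+g)/(r−g) ⇒ P(r−g) = D₀(1+g) ⇒ g(P+D₀) = P·r − D₀
g = (P·r − D₀)/(P + D₀) = (£36,359.13×0.144 − £4,210.00) / (£36,359.13 + £4,210.00) = 0.025283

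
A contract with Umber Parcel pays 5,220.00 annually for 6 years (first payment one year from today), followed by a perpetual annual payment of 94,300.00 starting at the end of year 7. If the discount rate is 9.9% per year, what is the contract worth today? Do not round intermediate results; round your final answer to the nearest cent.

563419.04

PV of 6-year annuity: 5,220.00 × [1 − (1+0.099)^−6] / 0.099 = 22801.23950
Perpetuity value at year 6: 94,300.00 / 0.099 = 952525.25253
PV of perpetuity: 952525.25253 / (1+0.099)^6 = 540617.80339
Total PV = 22801.23950 + 540617.80339 = 563419.04289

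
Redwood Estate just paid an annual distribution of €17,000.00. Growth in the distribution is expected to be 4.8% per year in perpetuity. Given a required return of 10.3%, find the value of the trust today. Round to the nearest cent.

D₁ = D₀ × (1 + g) = €17,000.00 × 1.048 = €17,816.0000
Growing perpetuity: P = D₁ / (r − g) = €17,816.0000 / (0.103 − 0.048) = €323,927.27

€323927.27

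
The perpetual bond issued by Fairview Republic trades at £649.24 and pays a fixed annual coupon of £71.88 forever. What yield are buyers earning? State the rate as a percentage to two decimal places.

11.07%

P = C/r ⇒ r = C/P = £71.88/£649.24 = 0.110714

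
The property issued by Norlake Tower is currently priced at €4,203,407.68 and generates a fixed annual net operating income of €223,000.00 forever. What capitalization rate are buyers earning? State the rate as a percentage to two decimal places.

P = C/r ⇒ r = C/P = €223,000.00/€4,203,407.68 = 0.053052

5.31%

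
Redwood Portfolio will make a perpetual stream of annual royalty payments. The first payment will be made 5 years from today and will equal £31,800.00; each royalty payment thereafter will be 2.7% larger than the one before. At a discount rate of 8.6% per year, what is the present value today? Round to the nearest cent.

£387485.81

Value at end of year 4: C₁ / (r − g) = £31,800.00 / (0.086 − 0.027) = £538,983.0508
Discount to today: PV = £538,983.0508 / (1 + 0.086)^4 = £538,983.0508 / 1.390975 = £387,485.81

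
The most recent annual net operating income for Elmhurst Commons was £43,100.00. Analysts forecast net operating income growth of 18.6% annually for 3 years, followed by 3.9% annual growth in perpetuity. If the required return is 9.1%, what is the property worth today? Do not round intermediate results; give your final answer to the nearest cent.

D_1 = 51116.60000
D_2 = 60624.28760
D_3 = 71900.40509
Terminal value at year 3: TV = D_3×(1+g_2)/(r−g_2) = 74704.52089/0.052 = 1436625.40177
P_0 = D_1/(1+r)^1 + D_2/(1+r)^2 + D_3/(1+r)^3 + TV/(1+r)^3
    = 46852.97892 + 50932.75252 + 55367.77680 + 1106290.77102 = 1259444.27925

£1259444.28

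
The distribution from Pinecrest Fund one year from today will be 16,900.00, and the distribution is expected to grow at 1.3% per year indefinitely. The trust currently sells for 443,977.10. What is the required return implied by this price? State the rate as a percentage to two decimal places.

P = D₁/(r − g) ⇒ r = D₁/P + g = 16,900.0000/443,977.10 + 0.013 = 0.038065 + 0.013 = 0.051065

5.11%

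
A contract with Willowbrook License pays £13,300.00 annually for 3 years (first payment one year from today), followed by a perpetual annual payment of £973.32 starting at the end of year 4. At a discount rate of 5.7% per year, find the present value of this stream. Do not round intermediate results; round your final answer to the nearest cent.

£50208.90

PV of 3-year annuity: £13,300.00 × [1 − (1+0.057)^−3] / 0.057 = 35749.31054
Perpetuity value at year 3: £973.32 / 0.057 = 17075.78947
PV of perpetuity: 17075.78947 / (1+0.057)^3 = 14459.58504
Total PV = 35749.31054 + 14459.58504 = 50208.89559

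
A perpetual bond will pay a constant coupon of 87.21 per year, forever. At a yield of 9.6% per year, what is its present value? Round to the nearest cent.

908.44

Level perpetuity: PV = C / r = 87.21 / 0.096 = 908.44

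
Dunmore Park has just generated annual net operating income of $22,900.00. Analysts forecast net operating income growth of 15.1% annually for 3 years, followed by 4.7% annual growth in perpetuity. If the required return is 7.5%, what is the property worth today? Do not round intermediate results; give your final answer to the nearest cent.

D_1 = 26357.90000
D_2 = 30337.94290
D_3 = 34918.97228
Terminal value at year 3: TV = D_3×(1+g_2)/(r−g_2) = 36560.16397/0.028 = 1305720.14196
P_0 = D_1/(1+r)^1 + D_2/(1+r)^2 + D_3/(1+r)^3 + TV/(1+r)^3
    = 24518.97674 + 26252.41138 + 28108.39581 + 1051053.22909 = 1129933.01303

$1129933.01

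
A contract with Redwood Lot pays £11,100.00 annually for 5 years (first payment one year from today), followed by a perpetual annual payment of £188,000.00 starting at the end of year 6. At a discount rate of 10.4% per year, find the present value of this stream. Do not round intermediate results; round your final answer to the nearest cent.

PV of 5-year annuity: £11,100.00 × [1 − (1+0.104)^−5] / 0.104 = 41651.25951
Perpetuity value at year 5: £188,000.00 / 0.104 = 1807692.30769
PV of perpetuity: 1807692.30769 / (1+0.104)^5 = 1102247.55208
Total PV = 41651.25951 + 1102247.55208 = 1143898.81159

£1143898.81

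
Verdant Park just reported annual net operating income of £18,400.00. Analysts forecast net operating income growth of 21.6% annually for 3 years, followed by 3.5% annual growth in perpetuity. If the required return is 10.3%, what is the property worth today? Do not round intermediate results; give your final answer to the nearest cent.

D_1 = 22374.40000
D_2 = 27207.27040
D_3 = 33084.04081
Terminal value at year 3: TV = D_3×(1+g_2)/(r−g_2) = 34241.98223/0.068 = 503558.56227
P_0 = D_1/(1+r)^1 + D_2/(1+r)^2 + D_3/(1+r)^3 + TV/(1+r)^3
    = 20285.04080 + 22363.20001 + 24654.26220 + 375252.37325 = 442554.87627

£442554.88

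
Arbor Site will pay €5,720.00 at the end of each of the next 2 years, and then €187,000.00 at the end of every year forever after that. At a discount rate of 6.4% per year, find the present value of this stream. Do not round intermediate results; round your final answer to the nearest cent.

PV of 2-year annuity: €5,720.00 × [1 − (1+0.064)^−2] / 0.064 = 10428.51490
Perpetuity value at year 2: €187,000.00 / 0.064 = 2921875.00000
PV of perpetuity: 2921875.00000 / (1+0.064)^2 = 2580942.78224
Total PV = 10428.51490 + 2580942.78224 = 2591371.29713

€2591371.30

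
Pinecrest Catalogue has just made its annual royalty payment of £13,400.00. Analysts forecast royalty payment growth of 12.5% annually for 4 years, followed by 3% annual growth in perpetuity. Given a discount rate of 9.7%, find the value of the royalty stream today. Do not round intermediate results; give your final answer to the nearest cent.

D_1 = 15075.00000
D_2 = 16959.37500
D_3 = 19079.29688
D_4 = 21464.20898
Terminal value at year 4: TV = D_4×(1+g_2)/(r−g_2) = 22108.13525/0.067 = 329972.16797
P_0 = D_1/(1+r)^1 + D_2/(1+r)^2 + D_3/(1+r)^3 + D_4/(1+r)^4 + TV/(1+r)^4
    = 13742.02370 + 14092.77727 + 14452.48353 + 14821.37098 + 227850.92702 = 284959.58249

£284959.58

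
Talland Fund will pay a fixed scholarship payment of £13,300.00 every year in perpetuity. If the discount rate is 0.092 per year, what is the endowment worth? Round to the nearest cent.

£144565.22

Level perpetuity: PV = C / r = £13,300.00 / 0.092 = £144,565.22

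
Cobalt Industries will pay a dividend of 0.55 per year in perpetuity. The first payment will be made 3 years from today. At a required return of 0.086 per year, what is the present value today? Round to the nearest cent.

Value at end of year 2: C / r = 0.55 / 0.086 = 6.3953
Discount to today: PV = 6.3953 / (1 + 0.086)^2 = 6.3953 / 1.179396 = 5.42

5.42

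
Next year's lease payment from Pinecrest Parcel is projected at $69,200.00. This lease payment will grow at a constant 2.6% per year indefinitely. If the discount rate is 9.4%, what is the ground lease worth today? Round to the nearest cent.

Growing perpetuity: P = D₁ / (r − g) = $69,200.0000 / (0.094 − 0.026) = $1,017,647.06

$1017647.06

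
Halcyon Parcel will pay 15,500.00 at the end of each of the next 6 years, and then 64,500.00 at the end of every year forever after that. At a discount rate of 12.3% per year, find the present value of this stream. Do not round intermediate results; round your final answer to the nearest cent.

PV of 6-year annuity: 15,500.00 × [1 − (1+0.123)^−6] / 0.123 = 63189.01039
Perpetuity value at year 6: 64,500.00 / 0.123 = 524390.24390
PV of perpetuity: 524390.24390 / (1+0.123)^6 = 261442.42649
Total PV = 63189.01039 + 261442.42649 = 324631.43687

324631.44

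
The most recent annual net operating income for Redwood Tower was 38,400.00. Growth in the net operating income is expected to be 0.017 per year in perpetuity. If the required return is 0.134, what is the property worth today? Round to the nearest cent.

333784.62

D₁ = D₀ × (1 + g) = 38,400.00 × 1.017 = 39,052.8000
Growing perpetuity: P = D₁ / (r − g) = 39,052.8000 / (0.134 − 0.017) = 333,784.62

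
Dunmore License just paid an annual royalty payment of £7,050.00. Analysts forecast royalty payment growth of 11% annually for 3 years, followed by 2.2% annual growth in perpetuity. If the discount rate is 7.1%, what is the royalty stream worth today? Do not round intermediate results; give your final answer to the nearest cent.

£186426.48

D_1 = 7825.50000
D_2 = 8686.30500
D_3 = 9641.79855
Terminal value at year 3: TV = D_3×(1+g_2)/(r−g_2) = 9853.91812/0.049 = 201100.36976
P_0 = D_1/(1+r)^1 + D_2/(1+r)^2 + D_3/(1+r)^3 + TV/(1+r)^3
    = 7306.72269 + 7572.79382 + 7848.55382 + 163698.40830 = 186426.47863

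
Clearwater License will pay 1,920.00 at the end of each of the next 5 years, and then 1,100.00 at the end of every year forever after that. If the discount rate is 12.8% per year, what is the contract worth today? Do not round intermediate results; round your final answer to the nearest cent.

11492.01

PV of 5-year annuity: 1,920.00 × [1 − (1+0.128)^−5] / 0.128 = 6786.16904
Perpetuity value at year 5: 1,100.00 / 0.128 = 8593.75000
PV of perpetuity: 8593.75000 / (1+0.128)^5 = 4705.84065
Total PV = 6786.16904 + 4705.84065 = 11492.00969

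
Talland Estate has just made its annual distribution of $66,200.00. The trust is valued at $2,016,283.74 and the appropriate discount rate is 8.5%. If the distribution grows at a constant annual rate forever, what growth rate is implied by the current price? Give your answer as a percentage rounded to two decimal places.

P = D₀(1+g)/(r−g) ⇒ P(r−g) = D₀(1+g) ⇒ g(P+D₀) = P·r − D₀
g = (P·r − D₀)/(P + D₀) = ($2,016,283.74×0.085 − $66,200.00) / ($2,016,283.74 + $66,200.00) = 0.050509

5.05%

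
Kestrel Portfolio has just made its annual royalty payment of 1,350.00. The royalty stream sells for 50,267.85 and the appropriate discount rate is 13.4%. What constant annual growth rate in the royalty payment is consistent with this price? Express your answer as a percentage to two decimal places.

10.43%

P = D₀(1+g)/(r−g) ⇒ P(r−g) = D₀(1+g) ⇒ g(P+D₀) = P·r − D₀
g = (P·r − D₀)/(P + D₀) = (50,267.85×0.134 − 1,350.00) / (50,267.85 + 1,350.00) = 0.104342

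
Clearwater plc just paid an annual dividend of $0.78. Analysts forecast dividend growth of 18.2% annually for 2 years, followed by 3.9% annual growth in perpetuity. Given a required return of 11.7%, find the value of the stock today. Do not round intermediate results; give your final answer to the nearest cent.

D_1 = 0.92196
D_2 = 1.08976
Terminal value at year 2: TV = D_2×(1+g_2)/(r−g_2) = 1.13226/0.078 = 14.51612
P_0 = D_1/(1+r)^1 + D_2/(1+r)^2 + TV/(1+r)^2
    = 0.82539 + 0.87342 + 11.63440 = 13.33321

$13.33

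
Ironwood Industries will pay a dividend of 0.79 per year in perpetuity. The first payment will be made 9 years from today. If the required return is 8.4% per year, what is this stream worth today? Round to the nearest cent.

4.93

Value at end of year 8: C / r = 0.79 / 0.084 = 9.4048
Discount to today: PV = 9.4048 / (1 + 0.084)^8 = 9.4048 / 1.906489 = 4.93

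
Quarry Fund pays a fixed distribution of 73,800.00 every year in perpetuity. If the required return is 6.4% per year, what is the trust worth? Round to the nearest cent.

Level perpetuity: PV = C / r = 73,800.00 / 0.064 = 1,153,125.00

1153125.00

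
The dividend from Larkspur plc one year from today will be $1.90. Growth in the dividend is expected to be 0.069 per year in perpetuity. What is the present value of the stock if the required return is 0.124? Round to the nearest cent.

$34.55

Growing perpetuity: P = D₁ / (r − g) = $1.9000 / (0.124 − 0.069) = $34.55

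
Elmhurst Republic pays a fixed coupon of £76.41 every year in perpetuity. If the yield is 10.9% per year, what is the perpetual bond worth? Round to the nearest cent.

£701.01

Level perpetuity: PV = C / r = £76.41 / 0.109 = £701.01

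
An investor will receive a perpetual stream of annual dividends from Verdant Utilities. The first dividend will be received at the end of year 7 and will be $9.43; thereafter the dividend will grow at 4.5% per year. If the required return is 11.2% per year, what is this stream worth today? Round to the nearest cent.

Value at end of year 6: C₁ / (r − g) = $9.43 / (0.112 − 0.045) = $140.7463
Discount to today: PV = $140.7463 / (1 + 0.112)^6 = $140.7463 / 1.890727 = $74.44

$74.44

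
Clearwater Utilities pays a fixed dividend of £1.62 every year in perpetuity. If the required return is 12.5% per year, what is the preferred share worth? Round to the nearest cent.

Level perpetuity: PV = C / r = £1.62 / 0.125 = £12.96

£12.96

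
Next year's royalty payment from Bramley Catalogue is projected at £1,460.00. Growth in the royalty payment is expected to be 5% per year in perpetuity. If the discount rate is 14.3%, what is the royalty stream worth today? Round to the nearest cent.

Growing perpetuity: P = D₁ / (r − g) = £1,460.0000 / (0.143 − 0.05) = £15,698.92

£15698.92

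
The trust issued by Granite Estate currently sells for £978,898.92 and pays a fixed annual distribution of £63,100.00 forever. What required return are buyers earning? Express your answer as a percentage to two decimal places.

P = C/r ⇒ r = C/P = £63,100.00/£978,898.92 = 0.064460

6.45%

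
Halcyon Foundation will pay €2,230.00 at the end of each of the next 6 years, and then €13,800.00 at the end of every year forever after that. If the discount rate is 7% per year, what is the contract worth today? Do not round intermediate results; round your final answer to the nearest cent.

PV of 6-year annuity: €2,230.00 × [1 − (1+0.07)^−6] / 0.07 = 10629.38344
Perpetuity value at year 6: €13,800.00 / 0.07 = 197142.85714
PV of perpetuity: 197142.85714 / (1+0.07)^6 = 131364.60984
Total PV = 10629.38344 + 131364.60984 = 141993.99328

€141993.99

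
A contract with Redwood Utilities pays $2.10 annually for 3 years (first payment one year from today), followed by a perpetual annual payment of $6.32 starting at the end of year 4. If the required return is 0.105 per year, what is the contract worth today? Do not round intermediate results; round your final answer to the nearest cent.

$49.79

PV of 3-year annuity: $2.10 × [1 − (1+0.105)^−3] / 0.105 = 5.17676
Perpetuity value at year 3: $6.32 / 0.105 = 60.19048
PV of perpetuity: 60.19048 / (1+0.105)^3 = 44.61090
Total PV = 5.17676 + 44.61090 = 49.78766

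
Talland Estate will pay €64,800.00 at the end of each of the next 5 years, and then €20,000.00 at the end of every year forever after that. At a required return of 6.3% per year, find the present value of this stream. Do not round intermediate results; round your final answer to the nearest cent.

€504643.99

PV of 5-year annuity: €64,800.00 × [1 − (1+0.063)^−5] / 0.063 = 270747.81473
Perpetuity value at year 5: €20,000.00 / 0.063 = 317460.31746
PV of perpetuity: 317460.31746 / (1+0.063)^5 = 233896.17711
Total PV = 270747.81473 + 233896.17711 = 504643.99184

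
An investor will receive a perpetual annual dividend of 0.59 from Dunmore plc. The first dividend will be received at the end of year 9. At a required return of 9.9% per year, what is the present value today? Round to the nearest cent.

2.80

Value at end of year 8: C / r = 0.59 / 0.099 = 5.9596
Discount to today: PV = 5.9596 / (1 + 0.099)^8 = 5.9596 / 2.128049 = 2.80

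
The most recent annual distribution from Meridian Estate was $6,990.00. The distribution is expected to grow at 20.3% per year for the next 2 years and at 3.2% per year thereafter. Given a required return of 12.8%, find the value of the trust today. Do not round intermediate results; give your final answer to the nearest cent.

D_1 = 8408.97000
D_2 = 10115.99091
Terminal value at year 2: TV = D_2×(1+g_2)/(r−g_2) = 10439.70262/0.096 = 108746.90228
P_0 = D_1/(1+r)^1 + D_2/(1+r)^2 + TV/(1+r)^2
    = 7454.76064 + 7950.42291 + 85467.04633 = 100872.22989

$100872.23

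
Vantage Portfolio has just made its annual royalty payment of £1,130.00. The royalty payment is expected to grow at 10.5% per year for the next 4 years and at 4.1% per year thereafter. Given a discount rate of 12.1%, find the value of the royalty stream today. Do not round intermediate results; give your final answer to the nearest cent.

£18243.44

D_1 = 1248.65000
D_2 = 1379.75825
D_3 = 1524.63287
D_4 = 1684.71932
Terminal value at year 4: TV = D_4×(1+g_2)/(r−g_2) = 1753.79281/0.08 = 21922.41012
P_0 = D_1/(1+r)^1 + D_2/(1+r)^2 + D_3/(1+r)^3 + D_4/(1+r)^4 + TV/(1+r)^4
    = 1113.87154 + 1097.97329 + 1082.30195 + 1066.85428 + 13882.44136 = 18243.44242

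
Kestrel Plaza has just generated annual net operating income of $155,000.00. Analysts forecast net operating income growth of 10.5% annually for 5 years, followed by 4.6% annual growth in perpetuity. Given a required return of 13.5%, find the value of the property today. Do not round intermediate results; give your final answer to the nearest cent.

$2308998.54

D_1 = 171275.00000
D_2 = 189258.87500
D_3 = 209131.05688
D_4 = 231089.81785
D_5 = 255354.24872
Terminal value at year 5: TV = D_5×(1+g_2)/(r−g_2) = 267100.54416/0.089 = 3001129.70968
P_0 = D_1/(1+r)^1 + D_2/(1+r)^2 + D_3/(1+r)^3 + D_4/(1+r)^4 + D_5/(1+r)^5 + TV/(1+r)^5
    = 150903.08370 + 146914.45594 + 143031.25446 + 139250.69267 + 135570.05762 + 1593328.99179 = 2308998.53617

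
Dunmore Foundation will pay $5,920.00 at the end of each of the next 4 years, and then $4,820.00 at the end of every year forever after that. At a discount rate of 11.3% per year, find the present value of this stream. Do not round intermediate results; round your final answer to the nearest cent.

PV of 4-year annuity: $5,920.00 × [1 − (1+0.113)^−4] / 0.113 = 18249.45214
Perpetuity value at year 4: $4,820.00 / 0.113 = 42654.86726
PV of perpetuity: 42654.86726 / (1+0.113)^4 = 27796.36062
Total PV = 18249.45214 + 27796.36062 = 46045.81275

$46045.81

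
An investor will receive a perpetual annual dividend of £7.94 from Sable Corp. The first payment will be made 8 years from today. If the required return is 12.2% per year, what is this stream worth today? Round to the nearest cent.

Value at end of year 7: C / r = £7.94 / 0.122 = £65.0820
Discount to today: PV = £65.0820 / (1 + 0.122)^7 = £65.0820 / 2.238463 = £29.07

£29.07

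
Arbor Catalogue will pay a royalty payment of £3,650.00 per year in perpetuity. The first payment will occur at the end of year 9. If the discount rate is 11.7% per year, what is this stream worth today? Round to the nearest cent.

£12873.05

Value at end of year 8: C / r = £3,650.00 / 0.117 = £31,196.5812
Discount to today: PV = £31,196.5812 / (1 + 0.117)^8 = £31,196.5812 / 2.423402 = £12,873.05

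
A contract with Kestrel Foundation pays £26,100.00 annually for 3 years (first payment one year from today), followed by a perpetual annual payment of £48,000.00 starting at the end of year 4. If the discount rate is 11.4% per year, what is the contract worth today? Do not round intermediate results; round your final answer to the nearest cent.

£367905.41

PV of 3-year annuity: £26,100.00 × [1 − (1+0.114)^−3] / 0.114 = 63339.83702
Perpetuity value at year 3: £48,000.00 / 0.114 = 421052.63158
PV of perpetuity: 421052.63158 / (1+0.114)^3 = 304565.57499
Total PV = 63339.83702 + 304565.57499 = 367905.41201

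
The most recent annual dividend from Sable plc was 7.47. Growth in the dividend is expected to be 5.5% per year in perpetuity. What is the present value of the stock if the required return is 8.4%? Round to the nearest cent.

D₁ = D₀ × (1 + g) = 7.47 × 1.055 = 7.8809
Growing perpetuity: P = D₁ / (r − g) = 7.8809 / (0.084 − 0.055) = 271.75

271.75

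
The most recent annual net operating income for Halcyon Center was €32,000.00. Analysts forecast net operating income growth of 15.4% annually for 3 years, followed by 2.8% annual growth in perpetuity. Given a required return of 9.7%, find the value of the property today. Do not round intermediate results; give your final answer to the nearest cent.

€661324.53

D_1 = 36928.00000
D_2 = 42614.91200
D_3 = 49177.60845
Terminal value at year 3: TV = D_3×(1+g_2)/(r−g_2) = 50554.58148/0.069 = 732675.09398
P_0 = D_1/(1+r)^1 + D_2/(1+r)^2 + D_3/(1+r)^3 + TV/(1+r)^3
    = 33662.71650 + 35411.82757 + 37251.82225 + 554998.16342 = 661324.52974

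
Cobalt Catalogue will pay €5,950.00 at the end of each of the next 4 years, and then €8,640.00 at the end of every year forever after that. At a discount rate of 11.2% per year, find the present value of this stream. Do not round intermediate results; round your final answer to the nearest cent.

€68832.79

PV of 4-year annuity: €5,950.00 × [1 − (1+0.112)^−4] / 0.112 = 18381.00178
Perpetuity value at year 4: €8,640.00 / 0.112 = 77142.85714
PV of perpetuity: 77142.85714 / (1+0.112)^4 = 50451.78901
Total PV = 18381.00178 + 50451.78901 = 68832.79079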